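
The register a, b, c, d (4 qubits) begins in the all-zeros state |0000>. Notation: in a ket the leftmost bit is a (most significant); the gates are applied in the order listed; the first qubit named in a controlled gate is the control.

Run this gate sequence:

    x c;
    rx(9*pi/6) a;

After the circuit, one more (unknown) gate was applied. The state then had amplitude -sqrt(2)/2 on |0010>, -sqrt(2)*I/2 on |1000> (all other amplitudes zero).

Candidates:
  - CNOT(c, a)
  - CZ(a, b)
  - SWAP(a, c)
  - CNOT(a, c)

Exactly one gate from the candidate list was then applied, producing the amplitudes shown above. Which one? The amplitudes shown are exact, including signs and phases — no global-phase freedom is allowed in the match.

It was CNOT(a, c) that produced the state shown.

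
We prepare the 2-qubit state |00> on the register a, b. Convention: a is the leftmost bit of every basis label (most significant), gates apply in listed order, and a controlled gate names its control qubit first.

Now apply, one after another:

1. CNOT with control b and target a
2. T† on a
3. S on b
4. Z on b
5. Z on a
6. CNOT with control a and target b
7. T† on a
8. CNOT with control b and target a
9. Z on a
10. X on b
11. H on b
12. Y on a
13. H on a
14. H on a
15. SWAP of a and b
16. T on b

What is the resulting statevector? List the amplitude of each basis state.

After the circuit, the state carries amplitude 0 on |00>, sqrt(2)*exp(3*I*pi/4)/2 on |01>, 0 on |10>, -sqrt(2)*exp(3*I*pi/4)/2 on |11>. Key observation: gates 13-14 undo each other exactly, leaving only the rest of the circuit to track.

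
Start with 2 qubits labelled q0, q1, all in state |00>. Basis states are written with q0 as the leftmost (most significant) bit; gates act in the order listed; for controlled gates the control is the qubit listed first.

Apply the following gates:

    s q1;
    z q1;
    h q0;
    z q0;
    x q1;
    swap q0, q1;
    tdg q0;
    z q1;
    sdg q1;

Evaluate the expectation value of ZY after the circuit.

In the final state, ZY has expectation 1.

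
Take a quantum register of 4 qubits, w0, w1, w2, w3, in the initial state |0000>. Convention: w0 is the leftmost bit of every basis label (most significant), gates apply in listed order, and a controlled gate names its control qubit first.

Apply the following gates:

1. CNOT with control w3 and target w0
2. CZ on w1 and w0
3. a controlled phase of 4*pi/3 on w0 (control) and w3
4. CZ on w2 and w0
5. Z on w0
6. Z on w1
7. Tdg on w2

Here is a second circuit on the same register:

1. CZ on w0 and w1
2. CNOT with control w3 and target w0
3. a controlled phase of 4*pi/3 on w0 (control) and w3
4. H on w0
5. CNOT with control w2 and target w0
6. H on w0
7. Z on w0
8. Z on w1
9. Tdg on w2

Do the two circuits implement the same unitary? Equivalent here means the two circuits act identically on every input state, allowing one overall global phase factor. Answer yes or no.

No: there is an input state on which the two circuits produce genuinely different outputs (not merely differing by a phase).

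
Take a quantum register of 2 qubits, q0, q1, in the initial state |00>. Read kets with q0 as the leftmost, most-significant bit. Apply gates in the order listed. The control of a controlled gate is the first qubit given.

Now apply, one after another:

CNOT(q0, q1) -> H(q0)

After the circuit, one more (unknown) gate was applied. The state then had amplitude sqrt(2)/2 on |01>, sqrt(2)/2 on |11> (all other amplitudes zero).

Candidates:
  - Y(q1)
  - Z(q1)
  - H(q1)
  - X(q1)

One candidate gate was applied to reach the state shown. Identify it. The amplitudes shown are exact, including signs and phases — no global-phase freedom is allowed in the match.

The applied gate was X(q1).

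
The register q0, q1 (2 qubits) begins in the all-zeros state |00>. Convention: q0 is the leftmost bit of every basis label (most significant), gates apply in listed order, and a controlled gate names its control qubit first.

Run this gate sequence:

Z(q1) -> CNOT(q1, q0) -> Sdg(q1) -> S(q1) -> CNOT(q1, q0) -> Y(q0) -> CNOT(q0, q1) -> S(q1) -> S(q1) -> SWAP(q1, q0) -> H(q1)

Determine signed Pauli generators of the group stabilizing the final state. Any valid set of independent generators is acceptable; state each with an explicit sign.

The final state is stabilized by the group generated by -IX, -ZI; other independent generating sets are equally valid. Key observation: steps 2-5 multiply out to the identity, so the circuit reduces to the remaining gates.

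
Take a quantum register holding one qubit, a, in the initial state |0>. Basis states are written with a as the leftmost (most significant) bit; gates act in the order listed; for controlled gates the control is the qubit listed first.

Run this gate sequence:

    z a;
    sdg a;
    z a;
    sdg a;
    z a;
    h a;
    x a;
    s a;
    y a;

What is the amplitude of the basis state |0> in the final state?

The final state's coefficient on |0> equals sqrt(2)/2.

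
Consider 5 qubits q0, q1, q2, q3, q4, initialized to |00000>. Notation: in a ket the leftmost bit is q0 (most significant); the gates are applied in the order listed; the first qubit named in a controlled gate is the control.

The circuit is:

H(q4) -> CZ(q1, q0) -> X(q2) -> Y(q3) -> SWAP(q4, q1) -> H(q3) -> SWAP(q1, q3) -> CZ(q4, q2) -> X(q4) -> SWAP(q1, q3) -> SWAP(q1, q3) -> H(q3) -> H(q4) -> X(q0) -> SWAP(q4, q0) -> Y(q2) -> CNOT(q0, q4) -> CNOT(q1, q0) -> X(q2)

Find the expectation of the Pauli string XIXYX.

In the final state, XIXYX has expectation 0. Key observation: steps 10-11 multiply out to the identity, so the circuit reduces to the remaining gates.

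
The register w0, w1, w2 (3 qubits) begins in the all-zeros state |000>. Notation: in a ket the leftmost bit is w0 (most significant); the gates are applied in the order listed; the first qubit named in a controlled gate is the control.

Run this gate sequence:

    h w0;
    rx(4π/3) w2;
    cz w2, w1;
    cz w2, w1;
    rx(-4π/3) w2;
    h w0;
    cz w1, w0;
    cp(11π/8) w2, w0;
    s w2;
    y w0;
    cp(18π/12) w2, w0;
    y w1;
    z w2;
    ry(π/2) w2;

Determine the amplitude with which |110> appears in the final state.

|110> carries amplitude -sqrt(2)/2 in the final state. Key observation: the block from step 1 through step 6 cancels to the identity and can be dropped.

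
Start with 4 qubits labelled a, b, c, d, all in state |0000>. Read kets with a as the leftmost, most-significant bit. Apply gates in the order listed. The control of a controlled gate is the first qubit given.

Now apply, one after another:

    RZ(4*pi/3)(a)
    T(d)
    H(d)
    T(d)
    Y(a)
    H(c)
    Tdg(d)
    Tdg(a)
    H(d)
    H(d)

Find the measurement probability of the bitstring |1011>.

Outcome |1011> occurs with probability 1/4.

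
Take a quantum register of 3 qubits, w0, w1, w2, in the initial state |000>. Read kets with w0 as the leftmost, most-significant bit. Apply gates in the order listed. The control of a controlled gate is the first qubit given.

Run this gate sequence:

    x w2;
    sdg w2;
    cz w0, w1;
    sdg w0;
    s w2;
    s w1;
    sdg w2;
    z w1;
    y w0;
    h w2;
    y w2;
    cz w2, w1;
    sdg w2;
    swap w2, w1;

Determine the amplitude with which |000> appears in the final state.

The final state's coefficient on |000> equals 0.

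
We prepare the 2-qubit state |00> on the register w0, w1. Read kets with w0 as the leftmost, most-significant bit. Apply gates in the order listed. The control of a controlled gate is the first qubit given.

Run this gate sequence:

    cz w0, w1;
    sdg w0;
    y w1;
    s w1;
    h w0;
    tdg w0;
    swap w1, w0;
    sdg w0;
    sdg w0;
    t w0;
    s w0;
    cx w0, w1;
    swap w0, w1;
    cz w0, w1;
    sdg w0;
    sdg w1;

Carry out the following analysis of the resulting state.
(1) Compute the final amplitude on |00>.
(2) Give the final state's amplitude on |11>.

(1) |00> carries amplitude 0 in the final state.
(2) The final state's coefficient on |11> equals sqrt(2)*exp(3*I*pi/4)/2.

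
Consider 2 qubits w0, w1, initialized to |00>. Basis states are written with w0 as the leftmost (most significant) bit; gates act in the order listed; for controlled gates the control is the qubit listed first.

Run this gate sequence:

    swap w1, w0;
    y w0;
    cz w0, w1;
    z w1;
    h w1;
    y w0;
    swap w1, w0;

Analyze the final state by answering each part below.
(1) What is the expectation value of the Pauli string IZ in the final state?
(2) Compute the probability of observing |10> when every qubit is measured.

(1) The observable IZ averages to 1.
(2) The probability of measuring |10> is 1/2.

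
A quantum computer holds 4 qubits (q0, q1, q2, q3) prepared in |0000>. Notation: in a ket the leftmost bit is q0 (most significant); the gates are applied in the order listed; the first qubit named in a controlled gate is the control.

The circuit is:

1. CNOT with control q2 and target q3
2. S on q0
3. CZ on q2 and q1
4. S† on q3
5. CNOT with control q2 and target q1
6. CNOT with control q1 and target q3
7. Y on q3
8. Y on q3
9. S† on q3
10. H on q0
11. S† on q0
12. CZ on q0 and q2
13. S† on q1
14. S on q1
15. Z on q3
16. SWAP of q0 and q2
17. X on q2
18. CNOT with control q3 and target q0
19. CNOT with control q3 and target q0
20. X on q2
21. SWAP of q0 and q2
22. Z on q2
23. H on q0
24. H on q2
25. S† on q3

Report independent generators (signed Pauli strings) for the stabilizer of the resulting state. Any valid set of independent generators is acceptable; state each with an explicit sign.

The stabilizer group can be generated by +YIII, +IIXI, +IZII, +IIIZ, among other valid generating sets. Key observation: steps 16-21 multiply out to the identity, so the circuit reduces to the remaining gates.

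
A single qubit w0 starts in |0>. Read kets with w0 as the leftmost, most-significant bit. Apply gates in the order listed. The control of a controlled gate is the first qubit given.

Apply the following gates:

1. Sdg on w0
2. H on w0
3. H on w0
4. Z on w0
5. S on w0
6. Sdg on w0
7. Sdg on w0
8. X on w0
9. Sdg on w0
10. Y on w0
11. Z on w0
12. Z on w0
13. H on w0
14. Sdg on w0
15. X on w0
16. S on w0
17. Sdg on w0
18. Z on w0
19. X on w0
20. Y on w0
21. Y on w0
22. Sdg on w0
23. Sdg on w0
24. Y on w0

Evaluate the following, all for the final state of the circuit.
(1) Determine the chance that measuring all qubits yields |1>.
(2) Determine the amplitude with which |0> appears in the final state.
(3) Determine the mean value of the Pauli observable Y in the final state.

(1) The probability of measuring |1> is 1/2.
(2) |0> carries amplitude -sqrt(2)/2 in the final state.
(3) In the final state, Y has expectation -1.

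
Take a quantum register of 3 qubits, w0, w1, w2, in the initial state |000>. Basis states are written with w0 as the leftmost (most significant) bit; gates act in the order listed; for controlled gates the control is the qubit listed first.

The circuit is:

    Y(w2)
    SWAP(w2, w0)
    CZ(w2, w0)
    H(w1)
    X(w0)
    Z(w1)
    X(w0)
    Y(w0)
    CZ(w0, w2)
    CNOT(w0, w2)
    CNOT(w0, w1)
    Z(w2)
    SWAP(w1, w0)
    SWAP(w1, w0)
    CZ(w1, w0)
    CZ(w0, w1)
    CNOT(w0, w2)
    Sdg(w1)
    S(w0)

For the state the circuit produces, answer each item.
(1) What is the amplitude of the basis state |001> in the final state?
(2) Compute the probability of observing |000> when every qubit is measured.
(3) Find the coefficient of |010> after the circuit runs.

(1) |001> carries amplitude 0 in the final state. Key observation: the block from step 13 through step 14 cancels to the identity and can be dropped.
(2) Outcome |000> occurs with probability 1/2.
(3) The amplitude on |010> is sqrt(2)*I/2.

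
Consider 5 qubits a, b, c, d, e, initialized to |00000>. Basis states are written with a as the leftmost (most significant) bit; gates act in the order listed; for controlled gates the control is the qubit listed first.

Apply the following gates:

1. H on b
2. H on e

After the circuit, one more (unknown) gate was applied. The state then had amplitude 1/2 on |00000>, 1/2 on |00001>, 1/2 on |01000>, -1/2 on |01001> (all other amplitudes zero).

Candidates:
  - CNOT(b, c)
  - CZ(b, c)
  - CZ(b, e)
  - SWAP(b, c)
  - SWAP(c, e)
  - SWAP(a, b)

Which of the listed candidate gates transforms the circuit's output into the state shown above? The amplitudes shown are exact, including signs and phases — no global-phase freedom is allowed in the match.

It was CZ(b, e) that produced the state shown.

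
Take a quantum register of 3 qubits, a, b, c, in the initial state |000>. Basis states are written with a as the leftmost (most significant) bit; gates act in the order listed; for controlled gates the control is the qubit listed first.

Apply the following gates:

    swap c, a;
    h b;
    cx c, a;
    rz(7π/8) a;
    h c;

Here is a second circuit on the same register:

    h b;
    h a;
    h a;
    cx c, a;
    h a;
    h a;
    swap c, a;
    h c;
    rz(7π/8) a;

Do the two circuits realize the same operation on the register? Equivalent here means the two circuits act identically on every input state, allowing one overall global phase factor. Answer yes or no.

No: there is an input state on which the two circuits produce genuinely different outputs (not merely differing by a phase).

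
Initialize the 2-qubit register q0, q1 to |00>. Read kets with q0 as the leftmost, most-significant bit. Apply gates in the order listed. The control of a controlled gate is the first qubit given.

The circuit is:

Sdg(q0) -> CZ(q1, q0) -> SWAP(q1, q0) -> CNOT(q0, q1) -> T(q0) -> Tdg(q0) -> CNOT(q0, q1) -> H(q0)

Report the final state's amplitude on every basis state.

The final amplitudes are sqrt(2)/2 on |00>, 0 on |01>, sqrt(2)/2 on |10>, 0 on |11>.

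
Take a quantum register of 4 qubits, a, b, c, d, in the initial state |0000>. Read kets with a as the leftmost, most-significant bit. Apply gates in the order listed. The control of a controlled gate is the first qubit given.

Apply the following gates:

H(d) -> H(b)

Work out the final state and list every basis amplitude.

After the circuit, the state carries amplitude 1/2 on |0000>, 1/2 on |0001>, 1/2 on |0100>, 1/2 on |0101>, and 0 on every other basis state.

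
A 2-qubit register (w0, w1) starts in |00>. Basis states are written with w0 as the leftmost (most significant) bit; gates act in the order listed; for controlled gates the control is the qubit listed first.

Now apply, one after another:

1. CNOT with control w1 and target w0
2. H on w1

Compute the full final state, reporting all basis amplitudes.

The resulting statevector has amplitude sqrt(2)/2 on |00>, sqrt(2)/2 on |01>, 0 on |10>, 0 on |11>.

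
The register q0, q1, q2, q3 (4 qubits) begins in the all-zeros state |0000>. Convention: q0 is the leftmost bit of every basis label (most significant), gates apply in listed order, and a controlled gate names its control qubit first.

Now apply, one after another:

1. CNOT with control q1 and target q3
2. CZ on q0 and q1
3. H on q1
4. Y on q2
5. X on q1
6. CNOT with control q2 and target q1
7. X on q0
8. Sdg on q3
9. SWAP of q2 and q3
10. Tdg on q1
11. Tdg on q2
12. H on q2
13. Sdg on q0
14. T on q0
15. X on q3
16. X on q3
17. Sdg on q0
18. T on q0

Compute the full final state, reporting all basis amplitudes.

The resulting statevector has amplitude 1/2 on |1001>, 1/2 on |1011>, -exp(3*I*pi/4)/2 on |1101>, -exp(3*I*pi/4)/2 on |1111>, and 0 on every other basis state.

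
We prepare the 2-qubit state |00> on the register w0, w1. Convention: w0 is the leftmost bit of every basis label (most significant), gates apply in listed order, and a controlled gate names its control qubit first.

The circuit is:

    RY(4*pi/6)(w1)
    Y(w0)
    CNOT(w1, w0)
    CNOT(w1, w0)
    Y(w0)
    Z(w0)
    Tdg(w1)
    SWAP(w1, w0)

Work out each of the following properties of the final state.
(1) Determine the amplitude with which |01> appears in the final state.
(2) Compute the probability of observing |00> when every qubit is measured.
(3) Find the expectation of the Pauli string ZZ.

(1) The amplitude on |01> is 0. Key observation: the block from step 2 through step 5 cancels to the identity and can be dropped.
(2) The probability of measuring |00> is 1/4.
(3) The expectation value of ZZ is -1/2.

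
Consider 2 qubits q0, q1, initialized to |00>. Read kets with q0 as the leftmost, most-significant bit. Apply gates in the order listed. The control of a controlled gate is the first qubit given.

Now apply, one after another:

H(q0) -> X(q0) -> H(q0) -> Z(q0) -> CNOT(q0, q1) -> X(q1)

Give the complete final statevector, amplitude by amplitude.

The resulting statevector has amplitude 1 on |01>, and 0 on every other basis state. Key observation: steps 1-4 multiply out to the identity, so the circuit reduces to the remaining gates.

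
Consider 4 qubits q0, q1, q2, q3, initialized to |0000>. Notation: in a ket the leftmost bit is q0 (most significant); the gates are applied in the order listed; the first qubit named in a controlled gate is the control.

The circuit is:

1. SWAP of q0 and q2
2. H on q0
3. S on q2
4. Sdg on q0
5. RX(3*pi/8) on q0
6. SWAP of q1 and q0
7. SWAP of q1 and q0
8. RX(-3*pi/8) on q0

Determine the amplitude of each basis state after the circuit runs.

The resulting statevector has amplitude sqrt(2)/2 on |0000>, -sqrt(2)*I/2 on |1000>, and 0 on every other basis state. Key observation: the block from step 5 through step 8 cancels to the identity and can be dropped.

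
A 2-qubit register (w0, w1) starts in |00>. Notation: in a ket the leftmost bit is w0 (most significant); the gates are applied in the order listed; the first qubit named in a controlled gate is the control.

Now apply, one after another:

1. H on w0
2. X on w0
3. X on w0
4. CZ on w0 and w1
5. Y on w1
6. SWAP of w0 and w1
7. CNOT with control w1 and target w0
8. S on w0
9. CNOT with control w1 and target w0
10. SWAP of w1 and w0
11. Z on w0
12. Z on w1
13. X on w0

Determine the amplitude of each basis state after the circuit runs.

The resulting statevector has amplitude 0 on |00>, sqrt(2)*I/2 on |01>, 0 on |10>, sqrt(2)/2 on |11>. Key observation: gates 2-3 undo each other exactly, leaving only the rest of the circuit to track.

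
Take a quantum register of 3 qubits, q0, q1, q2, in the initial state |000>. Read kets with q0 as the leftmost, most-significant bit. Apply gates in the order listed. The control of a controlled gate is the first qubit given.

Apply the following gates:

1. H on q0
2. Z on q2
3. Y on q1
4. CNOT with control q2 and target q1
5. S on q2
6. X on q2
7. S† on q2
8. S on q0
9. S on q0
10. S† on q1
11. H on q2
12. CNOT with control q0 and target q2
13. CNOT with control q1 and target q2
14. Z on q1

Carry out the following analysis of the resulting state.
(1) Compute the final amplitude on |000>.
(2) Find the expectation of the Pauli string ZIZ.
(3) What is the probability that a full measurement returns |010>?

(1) |000> carries amplitude 0 in the final state.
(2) In the final state, ZIZ has expectation 0.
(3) The probability of measuring |010> is 1/4.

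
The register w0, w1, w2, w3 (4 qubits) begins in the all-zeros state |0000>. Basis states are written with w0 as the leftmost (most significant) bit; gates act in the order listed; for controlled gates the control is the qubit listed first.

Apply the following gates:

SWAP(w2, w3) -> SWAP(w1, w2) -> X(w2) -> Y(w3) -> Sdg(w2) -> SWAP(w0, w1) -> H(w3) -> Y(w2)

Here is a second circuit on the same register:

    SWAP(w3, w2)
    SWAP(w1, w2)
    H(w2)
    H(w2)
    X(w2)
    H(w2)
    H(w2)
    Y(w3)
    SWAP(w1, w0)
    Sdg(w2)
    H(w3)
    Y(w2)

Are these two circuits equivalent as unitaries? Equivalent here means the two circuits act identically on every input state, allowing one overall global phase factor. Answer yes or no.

Yes — the two circuits implement the same unitary up to a global phase.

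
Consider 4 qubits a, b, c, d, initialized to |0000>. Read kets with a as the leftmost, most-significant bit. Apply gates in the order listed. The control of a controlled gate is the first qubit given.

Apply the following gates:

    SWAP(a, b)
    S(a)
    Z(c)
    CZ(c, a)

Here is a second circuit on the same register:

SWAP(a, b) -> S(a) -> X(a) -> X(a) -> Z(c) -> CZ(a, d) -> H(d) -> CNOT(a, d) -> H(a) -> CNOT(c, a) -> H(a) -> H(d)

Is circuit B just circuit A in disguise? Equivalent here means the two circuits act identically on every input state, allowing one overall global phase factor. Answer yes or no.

Yes: on every input state the two circuits agree up to one overall phase factor.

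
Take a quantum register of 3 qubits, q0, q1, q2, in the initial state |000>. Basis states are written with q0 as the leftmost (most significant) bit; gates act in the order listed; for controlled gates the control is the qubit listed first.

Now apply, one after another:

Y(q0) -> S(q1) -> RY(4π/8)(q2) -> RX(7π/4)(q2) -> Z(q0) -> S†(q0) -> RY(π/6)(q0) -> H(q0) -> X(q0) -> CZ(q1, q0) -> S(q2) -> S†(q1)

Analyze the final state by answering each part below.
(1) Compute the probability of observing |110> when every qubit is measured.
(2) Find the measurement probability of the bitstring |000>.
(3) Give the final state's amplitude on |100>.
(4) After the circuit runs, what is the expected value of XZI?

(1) Outcome |110> occurs with probability 0.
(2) A full measurement returns |000> with probability 3/8.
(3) |100> carries amplitude sqrt(2)*sqrt(sqrt(2) + 2)/8 + sqrt(2)*I*sqrt(2 - sqrt(2))/8 in the final state.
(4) The observable XZI averages to -sqrt(3)/2.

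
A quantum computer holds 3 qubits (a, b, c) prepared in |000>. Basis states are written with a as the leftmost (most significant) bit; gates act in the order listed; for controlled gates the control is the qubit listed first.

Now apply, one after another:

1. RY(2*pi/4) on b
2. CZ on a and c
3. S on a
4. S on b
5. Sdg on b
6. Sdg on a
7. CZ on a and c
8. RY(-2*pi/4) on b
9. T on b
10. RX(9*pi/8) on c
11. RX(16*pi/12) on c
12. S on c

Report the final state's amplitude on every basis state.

The final amplitudes are -sin(13*pi/48) on |000>, -sin(11*pi/48) on |001>, and 0 on every other basis state. Key observation: the block from step 1 through step 8 cancels to the identity and can be dropped.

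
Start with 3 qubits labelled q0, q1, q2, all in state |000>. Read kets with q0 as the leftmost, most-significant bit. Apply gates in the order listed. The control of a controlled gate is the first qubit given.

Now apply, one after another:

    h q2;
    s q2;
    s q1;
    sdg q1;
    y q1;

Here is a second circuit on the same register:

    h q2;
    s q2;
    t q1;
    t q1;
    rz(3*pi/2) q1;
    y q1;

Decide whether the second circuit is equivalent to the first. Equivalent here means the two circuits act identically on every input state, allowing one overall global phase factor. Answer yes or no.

Yes: on every input state the two circuits agree up to one overall phase factor.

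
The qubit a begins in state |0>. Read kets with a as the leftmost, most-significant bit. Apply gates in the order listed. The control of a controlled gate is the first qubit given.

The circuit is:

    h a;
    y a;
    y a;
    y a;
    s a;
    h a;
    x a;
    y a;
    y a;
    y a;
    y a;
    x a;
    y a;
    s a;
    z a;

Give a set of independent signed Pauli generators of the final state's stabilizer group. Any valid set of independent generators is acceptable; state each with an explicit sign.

The final state is stabilized by the group generated by +X; other independent generating sets are equally valid. Key observation: steps 7-12 multiply out to the identity, so the circuit reduces to the remaining gates.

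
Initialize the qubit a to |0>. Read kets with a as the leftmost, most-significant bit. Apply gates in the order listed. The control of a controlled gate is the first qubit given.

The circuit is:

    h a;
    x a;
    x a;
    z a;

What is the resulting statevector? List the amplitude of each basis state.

The resulting statevector has amplitude sqrt(2)/2 on |0>, -sqrt(2)/2 on |1>.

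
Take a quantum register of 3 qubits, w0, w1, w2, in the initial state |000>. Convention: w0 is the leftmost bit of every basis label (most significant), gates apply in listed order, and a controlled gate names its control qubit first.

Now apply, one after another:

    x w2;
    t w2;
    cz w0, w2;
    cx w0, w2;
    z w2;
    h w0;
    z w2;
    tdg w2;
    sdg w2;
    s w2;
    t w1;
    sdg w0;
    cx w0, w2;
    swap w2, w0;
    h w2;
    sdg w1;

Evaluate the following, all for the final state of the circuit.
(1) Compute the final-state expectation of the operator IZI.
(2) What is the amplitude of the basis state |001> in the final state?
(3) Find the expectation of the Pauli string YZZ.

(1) In the final state, IZI has expectation 1.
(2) The amplitude on |001> is I/2.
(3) In the final state, YZZ has expectation 1.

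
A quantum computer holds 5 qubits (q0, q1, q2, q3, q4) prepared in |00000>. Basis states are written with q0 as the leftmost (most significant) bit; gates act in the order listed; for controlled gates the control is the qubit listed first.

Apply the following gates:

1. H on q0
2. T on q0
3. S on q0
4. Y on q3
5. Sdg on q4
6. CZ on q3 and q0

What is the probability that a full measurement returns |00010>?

Outcome |00010> occurs with probability 1/2.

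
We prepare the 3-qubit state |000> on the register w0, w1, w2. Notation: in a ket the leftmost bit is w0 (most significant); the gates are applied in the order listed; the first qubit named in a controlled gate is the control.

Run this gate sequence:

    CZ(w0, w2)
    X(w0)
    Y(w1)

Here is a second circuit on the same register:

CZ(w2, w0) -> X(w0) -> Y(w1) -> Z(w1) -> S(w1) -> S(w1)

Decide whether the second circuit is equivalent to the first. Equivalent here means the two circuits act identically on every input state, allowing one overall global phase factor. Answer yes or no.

Yes: on every input state the two circuits agree up to one overall phase factor.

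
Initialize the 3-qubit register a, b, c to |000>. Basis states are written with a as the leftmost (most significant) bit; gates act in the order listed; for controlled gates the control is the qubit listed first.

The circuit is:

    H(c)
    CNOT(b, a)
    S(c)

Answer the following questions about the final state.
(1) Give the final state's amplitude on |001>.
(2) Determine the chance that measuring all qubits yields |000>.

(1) |001> carries amplitude sqrt(2)*I/2 in the final state.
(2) A full measurement returns |000> with probability 1/2.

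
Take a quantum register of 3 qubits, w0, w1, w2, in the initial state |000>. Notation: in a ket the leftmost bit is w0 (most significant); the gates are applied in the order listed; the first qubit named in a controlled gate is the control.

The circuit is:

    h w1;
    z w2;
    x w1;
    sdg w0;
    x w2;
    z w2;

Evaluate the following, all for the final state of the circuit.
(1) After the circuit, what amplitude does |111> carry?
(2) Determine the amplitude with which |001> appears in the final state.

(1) The final state's coefficient on |111> equals 0.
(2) The final state's coefficient on |001> equals -sqrt(2)/2.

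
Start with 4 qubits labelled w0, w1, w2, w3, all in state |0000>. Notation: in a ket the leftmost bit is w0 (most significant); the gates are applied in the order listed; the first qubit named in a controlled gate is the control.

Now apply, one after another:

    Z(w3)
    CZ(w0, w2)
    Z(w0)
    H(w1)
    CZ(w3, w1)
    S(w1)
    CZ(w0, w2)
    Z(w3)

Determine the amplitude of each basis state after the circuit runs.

The final amplitudes are sqrt(2)/2 on |0000>, sqrt(2)*I/2 on |0100>, and 0 on every other basis state.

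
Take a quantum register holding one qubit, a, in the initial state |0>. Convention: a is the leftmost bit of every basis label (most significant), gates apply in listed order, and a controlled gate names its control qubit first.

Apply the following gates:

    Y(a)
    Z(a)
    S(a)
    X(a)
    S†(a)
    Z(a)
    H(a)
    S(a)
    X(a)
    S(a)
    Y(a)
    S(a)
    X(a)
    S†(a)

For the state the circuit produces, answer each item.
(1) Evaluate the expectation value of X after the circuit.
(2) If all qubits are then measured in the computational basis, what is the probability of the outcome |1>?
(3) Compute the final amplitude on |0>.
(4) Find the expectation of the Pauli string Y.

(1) In the final state, X has expectation 1.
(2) The probability of measuring |1> is 1/2.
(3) |0> carries amplitude -sqrt(2)*I/2 in the final state.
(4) The expectation value of Y is 0.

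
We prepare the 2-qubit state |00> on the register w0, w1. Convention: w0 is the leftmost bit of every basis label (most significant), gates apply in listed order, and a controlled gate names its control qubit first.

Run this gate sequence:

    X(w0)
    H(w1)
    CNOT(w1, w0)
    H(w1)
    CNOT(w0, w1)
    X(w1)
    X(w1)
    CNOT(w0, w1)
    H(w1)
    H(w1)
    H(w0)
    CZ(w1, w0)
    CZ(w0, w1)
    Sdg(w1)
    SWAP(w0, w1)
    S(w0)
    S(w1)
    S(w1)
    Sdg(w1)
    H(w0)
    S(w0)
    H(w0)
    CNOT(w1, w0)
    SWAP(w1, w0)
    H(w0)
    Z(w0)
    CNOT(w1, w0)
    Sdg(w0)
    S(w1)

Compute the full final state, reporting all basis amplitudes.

The resulting statevector has amplitude 1/2 on |00>, -I/2 on |01>, -1/2 on |10>, -I/2 on |11>. Key observation: the block from step 4 through step 9 cancels to the identity and can be dropped.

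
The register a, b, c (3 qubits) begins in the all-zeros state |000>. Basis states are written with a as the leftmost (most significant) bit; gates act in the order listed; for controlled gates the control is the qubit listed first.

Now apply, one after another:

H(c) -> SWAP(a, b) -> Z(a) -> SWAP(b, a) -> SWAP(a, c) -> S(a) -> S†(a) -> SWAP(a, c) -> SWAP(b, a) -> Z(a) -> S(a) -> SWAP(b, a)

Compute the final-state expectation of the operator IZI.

In the final state, IZI has expectation 1.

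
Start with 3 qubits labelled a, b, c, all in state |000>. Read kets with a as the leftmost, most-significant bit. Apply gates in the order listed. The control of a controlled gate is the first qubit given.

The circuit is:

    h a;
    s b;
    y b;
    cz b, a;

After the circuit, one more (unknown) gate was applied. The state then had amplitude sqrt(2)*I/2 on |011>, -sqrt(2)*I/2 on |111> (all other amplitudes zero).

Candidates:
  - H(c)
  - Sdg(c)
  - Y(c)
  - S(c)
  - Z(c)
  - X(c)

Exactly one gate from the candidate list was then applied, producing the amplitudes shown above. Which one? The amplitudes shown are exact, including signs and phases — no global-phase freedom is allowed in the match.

The applied gate was X(c).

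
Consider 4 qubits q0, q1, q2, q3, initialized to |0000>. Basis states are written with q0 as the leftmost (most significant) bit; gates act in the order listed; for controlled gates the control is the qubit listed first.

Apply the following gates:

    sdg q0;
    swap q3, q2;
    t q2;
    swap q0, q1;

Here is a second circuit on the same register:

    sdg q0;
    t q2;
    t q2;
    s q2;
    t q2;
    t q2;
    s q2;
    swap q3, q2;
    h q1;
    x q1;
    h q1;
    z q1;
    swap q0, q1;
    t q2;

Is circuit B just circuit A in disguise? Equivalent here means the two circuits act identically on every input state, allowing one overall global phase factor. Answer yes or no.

Yes, they are equivalent — the unitaries differ by at most a global phase.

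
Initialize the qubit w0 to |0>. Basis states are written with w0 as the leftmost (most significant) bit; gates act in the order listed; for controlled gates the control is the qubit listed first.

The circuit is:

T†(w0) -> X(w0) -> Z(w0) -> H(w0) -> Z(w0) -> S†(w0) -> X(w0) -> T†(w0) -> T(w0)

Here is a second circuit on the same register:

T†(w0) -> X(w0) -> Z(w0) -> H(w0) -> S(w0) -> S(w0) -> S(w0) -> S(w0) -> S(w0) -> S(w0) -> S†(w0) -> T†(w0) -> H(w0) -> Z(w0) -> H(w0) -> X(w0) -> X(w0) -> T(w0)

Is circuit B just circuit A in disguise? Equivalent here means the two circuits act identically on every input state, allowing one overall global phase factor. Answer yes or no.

No: there is an input state on which the two circuits produce genuinely different outputs (not merely differing by a phase).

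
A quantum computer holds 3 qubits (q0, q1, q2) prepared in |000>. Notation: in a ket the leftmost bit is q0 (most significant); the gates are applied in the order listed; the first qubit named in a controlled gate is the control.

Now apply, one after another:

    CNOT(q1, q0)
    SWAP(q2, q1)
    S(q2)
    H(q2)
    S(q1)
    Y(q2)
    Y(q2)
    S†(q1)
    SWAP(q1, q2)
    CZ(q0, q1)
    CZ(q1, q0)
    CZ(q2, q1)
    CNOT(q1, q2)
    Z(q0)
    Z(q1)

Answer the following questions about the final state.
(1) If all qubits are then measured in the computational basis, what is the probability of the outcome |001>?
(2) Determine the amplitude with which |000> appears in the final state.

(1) Outcome |001> occurs with probability 0. Key observation: steps 5-8 multiply out to the identity, so the circuit reduces to the remaining gates.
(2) The amplitude on |000> is sqrt(2)/2.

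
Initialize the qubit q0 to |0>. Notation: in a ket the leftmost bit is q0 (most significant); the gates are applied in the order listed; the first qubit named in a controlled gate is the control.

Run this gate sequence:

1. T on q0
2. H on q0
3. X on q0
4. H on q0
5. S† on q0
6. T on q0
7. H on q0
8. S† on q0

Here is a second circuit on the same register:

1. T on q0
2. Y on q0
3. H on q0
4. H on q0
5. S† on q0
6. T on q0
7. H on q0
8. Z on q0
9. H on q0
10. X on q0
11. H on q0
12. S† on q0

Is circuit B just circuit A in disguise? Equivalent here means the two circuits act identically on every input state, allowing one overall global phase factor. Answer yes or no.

No — the two circuits implement different unitaries, even allowing a global phase.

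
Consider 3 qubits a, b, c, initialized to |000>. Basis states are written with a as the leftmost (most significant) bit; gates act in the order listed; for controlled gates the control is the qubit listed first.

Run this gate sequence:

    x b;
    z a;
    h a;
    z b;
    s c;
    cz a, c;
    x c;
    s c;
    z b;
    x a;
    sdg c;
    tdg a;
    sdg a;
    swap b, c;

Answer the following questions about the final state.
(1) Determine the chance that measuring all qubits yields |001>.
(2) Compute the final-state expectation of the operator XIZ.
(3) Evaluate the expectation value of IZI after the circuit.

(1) Outcome |001> occurs with probability 0.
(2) The expectation value of XIZ is sqrt(2)/2.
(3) The expectation value of IZI is -1.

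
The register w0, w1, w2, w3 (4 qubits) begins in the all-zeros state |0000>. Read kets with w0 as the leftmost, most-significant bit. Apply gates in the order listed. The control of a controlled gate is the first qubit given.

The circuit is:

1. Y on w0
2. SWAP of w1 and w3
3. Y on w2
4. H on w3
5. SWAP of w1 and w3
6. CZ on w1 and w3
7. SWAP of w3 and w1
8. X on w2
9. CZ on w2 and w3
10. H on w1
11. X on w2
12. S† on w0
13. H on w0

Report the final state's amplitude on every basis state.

After the circuit, the state carries amplitude 0 on |0000>, 0 on |0001>, sqrt(2)*I/4 on |0010>, sqrt(2)*I/4 on |0011>, 0 on |0100>, 0 on |0101>, sqrt(2)*I/4 on |0110>, sqrt(2)*I/4 on |0111>, 0 on |1000>, 0 on |1001>, -sqrt(2)*I/4 on |1010>, -sqrt(2)*I/4 on |1011>, 0 on |1100>, 0 on |1101>, -sqrt(2)*I/4 on |1110>, -sqrt(2)*I/4 on |1111>.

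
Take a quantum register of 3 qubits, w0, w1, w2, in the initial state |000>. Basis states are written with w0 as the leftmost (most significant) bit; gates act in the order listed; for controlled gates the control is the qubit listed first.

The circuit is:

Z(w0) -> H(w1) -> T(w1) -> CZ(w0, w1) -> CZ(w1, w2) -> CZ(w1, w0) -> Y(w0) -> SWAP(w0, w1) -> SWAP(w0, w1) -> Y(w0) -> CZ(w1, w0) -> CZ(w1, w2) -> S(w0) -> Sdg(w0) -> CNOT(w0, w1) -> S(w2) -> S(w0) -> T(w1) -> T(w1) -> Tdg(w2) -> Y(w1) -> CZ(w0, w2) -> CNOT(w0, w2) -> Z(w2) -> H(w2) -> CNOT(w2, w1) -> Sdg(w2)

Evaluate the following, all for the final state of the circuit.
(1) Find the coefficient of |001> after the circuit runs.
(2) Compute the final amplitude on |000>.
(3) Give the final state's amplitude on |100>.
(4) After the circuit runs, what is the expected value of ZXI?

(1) |001> carries amplitude 1/2 in the final state. Key observation: steps 5-12 multiply out to the identity, so the circuit reduces to the remaining gates.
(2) The final state's coefficient on |000> equals exp(I*pi/4)/2.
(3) |100> carries amplitude 0 in the final state.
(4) In the final state, ZXI has expectation sqrt(2)/2.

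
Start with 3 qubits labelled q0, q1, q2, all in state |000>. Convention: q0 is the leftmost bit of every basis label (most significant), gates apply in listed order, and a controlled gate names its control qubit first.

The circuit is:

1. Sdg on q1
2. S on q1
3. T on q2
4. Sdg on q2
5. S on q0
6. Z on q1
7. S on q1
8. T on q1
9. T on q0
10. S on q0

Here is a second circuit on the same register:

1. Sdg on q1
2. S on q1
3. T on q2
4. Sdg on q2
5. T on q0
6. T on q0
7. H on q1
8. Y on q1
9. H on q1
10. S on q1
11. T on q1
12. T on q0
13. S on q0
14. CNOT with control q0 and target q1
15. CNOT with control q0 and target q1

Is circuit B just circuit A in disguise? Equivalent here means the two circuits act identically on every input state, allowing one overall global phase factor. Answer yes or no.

No, they are not equivalent — no single phase factor reconciles the two unitaries.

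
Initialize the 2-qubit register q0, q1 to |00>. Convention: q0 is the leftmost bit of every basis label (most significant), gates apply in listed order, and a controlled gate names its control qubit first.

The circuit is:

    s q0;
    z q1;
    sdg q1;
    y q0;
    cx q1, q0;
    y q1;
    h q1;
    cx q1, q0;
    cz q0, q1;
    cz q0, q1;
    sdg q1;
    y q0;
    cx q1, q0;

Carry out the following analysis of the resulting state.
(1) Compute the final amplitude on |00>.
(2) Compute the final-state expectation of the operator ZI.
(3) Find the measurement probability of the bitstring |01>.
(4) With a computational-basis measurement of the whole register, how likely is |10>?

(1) The amplitude on |00> is sqrt(2)*I/2. Key observation: gates 9-10 undo each other exactly, leaving only the rest of the circuit to track.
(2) The observable ZI averages to 1.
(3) A full measurement returns |01> with probability 1/2.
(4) Outcome |10> occurs with probability 0.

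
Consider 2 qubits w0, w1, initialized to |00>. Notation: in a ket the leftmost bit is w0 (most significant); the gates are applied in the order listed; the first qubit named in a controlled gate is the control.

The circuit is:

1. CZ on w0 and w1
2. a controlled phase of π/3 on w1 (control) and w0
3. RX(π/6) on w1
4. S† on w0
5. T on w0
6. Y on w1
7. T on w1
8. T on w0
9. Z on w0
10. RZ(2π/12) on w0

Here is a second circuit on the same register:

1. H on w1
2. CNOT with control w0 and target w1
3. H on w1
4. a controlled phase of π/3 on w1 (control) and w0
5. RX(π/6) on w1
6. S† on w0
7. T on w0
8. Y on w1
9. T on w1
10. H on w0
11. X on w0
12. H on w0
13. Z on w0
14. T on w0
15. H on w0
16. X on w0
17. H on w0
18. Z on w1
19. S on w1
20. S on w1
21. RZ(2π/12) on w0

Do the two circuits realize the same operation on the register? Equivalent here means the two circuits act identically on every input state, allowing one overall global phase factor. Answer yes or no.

Yes: on every input state the two circuits agree up to one overall phase factor.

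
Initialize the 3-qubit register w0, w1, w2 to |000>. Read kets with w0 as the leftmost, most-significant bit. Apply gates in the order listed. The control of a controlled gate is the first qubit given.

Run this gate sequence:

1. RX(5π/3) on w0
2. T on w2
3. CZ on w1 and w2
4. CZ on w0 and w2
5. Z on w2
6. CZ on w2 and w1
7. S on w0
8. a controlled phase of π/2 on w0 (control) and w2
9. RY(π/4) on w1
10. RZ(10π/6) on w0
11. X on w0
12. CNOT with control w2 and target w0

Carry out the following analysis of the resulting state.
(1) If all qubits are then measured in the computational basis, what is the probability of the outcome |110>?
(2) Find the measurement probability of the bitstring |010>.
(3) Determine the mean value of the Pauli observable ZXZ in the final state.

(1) The probability of measuring |110> is 3/8 - 3*sqrt(2)/16.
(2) Outcome |010> occurs with probability 1/8 - sqrt(2)/16.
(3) In the final state, ZXZ has expectation -sqrt(2)/4.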